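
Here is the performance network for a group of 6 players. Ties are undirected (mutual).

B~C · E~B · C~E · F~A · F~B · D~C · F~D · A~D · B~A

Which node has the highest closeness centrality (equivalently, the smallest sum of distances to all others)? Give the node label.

Farness (sum of distances to all others) for each node — A:7, B:6, C:7, D:7, E:8, F:7.
The smallest farness is 6, for B, so B has the highest closeness.

B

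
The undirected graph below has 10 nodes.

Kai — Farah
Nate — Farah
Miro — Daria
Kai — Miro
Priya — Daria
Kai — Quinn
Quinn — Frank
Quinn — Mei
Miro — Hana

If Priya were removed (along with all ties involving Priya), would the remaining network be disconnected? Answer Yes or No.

Even without Priya, every remaining node can still reach every other (the residual graph is connected), so Priya is not a cut vertex.

No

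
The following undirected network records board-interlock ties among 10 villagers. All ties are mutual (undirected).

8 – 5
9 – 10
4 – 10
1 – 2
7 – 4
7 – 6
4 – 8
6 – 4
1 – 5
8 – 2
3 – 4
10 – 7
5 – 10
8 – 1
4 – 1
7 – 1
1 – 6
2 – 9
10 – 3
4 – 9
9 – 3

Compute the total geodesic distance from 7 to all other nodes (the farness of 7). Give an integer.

14

Distances from 7: 1:1, 2:2, 3:2, 4:1, 5:2, 6:1, 8:2, 9:2, 10:1.
Sum = 1 + 2 + 2 + 1 + 2 + 1 + 2 + 2 + 1 = 14.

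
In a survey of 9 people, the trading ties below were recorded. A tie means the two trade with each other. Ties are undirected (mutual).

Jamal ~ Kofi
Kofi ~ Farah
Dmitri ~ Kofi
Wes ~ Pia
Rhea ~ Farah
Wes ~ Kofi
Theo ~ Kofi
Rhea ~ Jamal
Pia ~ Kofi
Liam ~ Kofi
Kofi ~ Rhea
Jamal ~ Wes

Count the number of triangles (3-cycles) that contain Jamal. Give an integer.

2

Jamal's neighbors: Kofi, Rhea, and Wes.
Neighbor pairs that are themselves tied: Jamal–Kofi–Rhea; Jamal–Kofi–Wes. Each forms one triangle with Jamal, for 2 in total.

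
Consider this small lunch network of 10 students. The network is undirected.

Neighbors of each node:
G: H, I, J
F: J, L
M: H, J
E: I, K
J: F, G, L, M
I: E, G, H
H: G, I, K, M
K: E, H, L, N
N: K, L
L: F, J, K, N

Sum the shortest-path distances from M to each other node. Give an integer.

Distances from M: E:3, F:2, G:2, H:1, I:2, J:1, K:2, L:2, N:3.
Sum = 3 + 2 + 2 + 1 + 2 + 1 + 2 + 2 + 3 = 18.

18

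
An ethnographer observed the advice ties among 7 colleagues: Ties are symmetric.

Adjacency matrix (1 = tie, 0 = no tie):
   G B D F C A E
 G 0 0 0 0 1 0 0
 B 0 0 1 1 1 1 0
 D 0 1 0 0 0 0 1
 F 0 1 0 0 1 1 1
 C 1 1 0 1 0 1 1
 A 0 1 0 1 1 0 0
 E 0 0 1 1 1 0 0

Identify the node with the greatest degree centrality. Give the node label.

C

Degrees — A:3, B:4, C:5, D:2, E:3, F:4, G:1.
The maximum is 5, attained only by C.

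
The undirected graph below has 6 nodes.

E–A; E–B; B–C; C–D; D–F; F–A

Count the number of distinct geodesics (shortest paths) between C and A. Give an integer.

2

The shortest distance is 3. The length-3 paths are: C–D–F–A; C–B–E–A.
That gives 2 distinct shortest paths.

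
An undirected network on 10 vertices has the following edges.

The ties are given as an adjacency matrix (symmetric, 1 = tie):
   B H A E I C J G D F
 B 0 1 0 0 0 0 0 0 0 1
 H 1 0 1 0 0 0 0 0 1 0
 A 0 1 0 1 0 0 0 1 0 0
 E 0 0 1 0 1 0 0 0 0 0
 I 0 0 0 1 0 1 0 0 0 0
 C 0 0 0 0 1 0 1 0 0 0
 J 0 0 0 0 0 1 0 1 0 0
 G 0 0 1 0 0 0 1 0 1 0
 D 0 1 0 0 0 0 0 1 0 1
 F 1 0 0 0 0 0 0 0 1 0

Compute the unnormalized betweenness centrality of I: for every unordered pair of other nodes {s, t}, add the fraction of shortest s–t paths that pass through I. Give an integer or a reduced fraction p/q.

Pairs whose geodesics pass through I — B–C: 1/4; H–C: 1/3; A–C: 1/2; E–C: 1; E–J: 1/2.
All other pairs contribute 0.
Summing the contributions gives betweenness(I) = 31/12.

31/12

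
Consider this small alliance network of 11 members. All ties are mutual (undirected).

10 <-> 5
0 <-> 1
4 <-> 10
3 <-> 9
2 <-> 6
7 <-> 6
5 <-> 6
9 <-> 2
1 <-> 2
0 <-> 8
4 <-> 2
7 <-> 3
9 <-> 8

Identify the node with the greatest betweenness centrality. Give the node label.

2

Unnormalized betweenness of each node: 0:1, 1:11/2, 2:23, 3:5/2, 4:11/2, 5:5/2, 6:12, 7:5/2, 8:5/2, 9:12, 10:1.
2 has the largest value, 23, making it the main broker — the node through which the most shortest paths run.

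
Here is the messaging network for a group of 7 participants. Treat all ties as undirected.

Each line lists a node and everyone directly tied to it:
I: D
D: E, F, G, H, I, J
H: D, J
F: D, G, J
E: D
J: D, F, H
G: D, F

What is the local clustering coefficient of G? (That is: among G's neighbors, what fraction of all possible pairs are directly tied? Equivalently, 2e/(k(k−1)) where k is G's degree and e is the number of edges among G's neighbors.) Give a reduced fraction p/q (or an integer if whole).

1

G's neighbors: D and F (k = 2).
Possible neighbor pairs: C(2,2) = 1. Edges among them: D–F → e = 1.
Clustering(G) = 1/1.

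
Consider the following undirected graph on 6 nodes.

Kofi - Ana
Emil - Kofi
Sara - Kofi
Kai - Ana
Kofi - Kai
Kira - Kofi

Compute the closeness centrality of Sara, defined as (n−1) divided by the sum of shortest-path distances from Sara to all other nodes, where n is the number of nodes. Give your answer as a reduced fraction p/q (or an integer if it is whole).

5/9

Distances from Sara: Ana:2, Emil:2, Kai:2, Kira:2, Kofi:1. Sum = 9.
n = 6, so closeness = 5/9.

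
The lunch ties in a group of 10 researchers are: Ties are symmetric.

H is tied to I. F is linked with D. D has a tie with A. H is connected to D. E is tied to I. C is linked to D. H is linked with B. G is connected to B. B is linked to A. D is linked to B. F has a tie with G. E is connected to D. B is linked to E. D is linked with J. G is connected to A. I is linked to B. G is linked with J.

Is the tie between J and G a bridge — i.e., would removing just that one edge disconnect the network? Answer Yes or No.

Even without that edge, J still reaches G via J – D – F – G, so the network stays connected. Not a bridge.

No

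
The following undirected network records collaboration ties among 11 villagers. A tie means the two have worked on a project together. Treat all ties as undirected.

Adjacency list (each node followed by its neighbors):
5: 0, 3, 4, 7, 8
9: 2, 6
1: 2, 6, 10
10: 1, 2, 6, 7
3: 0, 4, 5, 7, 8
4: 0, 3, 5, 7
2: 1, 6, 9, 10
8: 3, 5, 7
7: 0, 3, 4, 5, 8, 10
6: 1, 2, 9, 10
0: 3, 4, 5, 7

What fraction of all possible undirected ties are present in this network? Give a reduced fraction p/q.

2/5

There are 22 edges and 11 nodes, so the maximum possible is C(11,2) = 55.
Density = 22/55 = 2/5.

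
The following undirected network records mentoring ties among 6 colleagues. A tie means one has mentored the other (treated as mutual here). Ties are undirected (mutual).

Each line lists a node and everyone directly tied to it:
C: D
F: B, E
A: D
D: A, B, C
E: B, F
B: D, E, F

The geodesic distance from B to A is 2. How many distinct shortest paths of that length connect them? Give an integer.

The shortest distance is 2, and the only length-2 path is B–D–A. So there is exactly 1 shortest path.

1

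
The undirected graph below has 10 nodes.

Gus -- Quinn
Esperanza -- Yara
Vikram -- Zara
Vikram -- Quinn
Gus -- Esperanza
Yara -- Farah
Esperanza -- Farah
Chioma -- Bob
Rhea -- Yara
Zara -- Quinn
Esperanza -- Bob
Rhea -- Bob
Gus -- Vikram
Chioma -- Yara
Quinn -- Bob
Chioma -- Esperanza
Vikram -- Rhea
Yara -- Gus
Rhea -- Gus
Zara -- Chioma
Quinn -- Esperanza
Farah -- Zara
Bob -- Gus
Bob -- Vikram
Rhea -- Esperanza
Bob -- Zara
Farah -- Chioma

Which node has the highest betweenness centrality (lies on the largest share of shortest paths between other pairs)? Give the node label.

Unnormalized betweenness of each node: Bob:37/12, Chioma:4/3, Esperanza:23/6, Farah:3/4, Gus:7/4, Quinn:5/6, Rhea:1, Vikram:13/12, Yara:5/3, Zara:8/3.
Esperanza has the largest value, 23/6, making it the main broker — the node through which the most shortest paths run.

Esperanza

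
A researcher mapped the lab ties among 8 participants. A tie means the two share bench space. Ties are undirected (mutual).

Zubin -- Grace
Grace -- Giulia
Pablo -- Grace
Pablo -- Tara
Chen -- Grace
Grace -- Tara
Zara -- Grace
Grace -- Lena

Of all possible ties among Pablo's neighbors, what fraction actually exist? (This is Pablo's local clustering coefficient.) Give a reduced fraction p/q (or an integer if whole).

Pablo's neighbors: Grace and Tara (k = 2).
Possible neighbor pairs: C(2,2) = 1. Edges among them: Grace–Tara → e = 1.
Clustering(Pablo) = 1/1.

1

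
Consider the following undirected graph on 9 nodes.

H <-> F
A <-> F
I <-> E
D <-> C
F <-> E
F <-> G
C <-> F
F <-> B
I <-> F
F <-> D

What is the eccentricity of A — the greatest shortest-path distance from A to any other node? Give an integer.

2

Distances from A: B:2, C:2, D:2, E:2, F:1, G:2, H:2, I:2.
The largest is 2 (to H, D, C, I, B, E, and G), so the eccentricity of A is 2.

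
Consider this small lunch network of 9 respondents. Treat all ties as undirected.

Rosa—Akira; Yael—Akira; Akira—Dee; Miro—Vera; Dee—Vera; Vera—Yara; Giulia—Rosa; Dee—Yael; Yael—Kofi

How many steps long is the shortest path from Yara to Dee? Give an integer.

2

One shortest route is Yara – Vera – Dee, which uses 2 edges, and Yara and Dee are not directly tied, so nothing shorter exists. So d(Yara,Dee) = 2.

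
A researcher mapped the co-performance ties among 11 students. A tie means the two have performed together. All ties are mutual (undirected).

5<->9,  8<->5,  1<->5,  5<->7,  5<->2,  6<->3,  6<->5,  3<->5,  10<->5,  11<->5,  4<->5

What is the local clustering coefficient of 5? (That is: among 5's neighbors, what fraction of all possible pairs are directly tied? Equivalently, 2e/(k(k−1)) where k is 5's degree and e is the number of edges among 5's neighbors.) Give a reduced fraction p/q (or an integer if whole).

1/45

5's neighbors: 1, 2, 3, 4, 6, 7, 8, 9, 10, and 11 (k = 10).
Possible neighbor pairs: C(10,2) = 45. Edges among them: 3–6 → e = 1.
Clustering(5) = 1/45.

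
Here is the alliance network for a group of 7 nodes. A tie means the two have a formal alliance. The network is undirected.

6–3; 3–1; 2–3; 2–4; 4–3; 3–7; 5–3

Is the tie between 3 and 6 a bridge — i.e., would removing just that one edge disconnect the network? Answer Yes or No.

Yes

Without the 3–6 edge there is no alternate route between 3 and 6, so the network disconnects. It is a bridge.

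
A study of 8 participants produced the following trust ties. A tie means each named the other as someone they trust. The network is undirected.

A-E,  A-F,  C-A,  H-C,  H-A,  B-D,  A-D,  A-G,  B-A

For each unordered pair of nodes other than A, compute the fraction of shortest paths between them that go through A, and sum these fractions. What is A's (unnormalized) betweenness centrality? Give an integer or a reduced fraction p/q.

Pairs whose geodesics pass through A — E–D: 1; E–F: 1; E–B: 1; E–H: 1; E–G: 1; E–C: 1; D–F: 1; D–H: 1; D–G: 1; D–C: 1; F–B: 1; F–H: 1; F–G: 1; F–C: 1 … (+5 more pairs).
All other pairs contribute 0.
Summing the contributions gives betweenness(A) = 19.

19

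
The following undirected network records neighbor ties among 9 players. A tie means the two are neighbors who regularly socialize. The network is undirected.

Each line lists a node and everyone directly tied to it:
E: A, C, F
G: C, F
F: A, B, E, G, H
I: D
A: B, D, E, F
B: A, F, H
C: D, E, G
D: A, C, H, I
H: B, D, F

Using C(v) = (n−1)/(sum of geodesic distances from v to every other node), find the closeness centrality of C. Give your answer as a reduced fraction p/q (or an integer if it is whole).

Distances from C: A:2, B:3, D:1, E:1, F:2, G:1, H:2, I:2. Sum = 14.
n = 9, so closeness = 8/14 = 4/7.

4/7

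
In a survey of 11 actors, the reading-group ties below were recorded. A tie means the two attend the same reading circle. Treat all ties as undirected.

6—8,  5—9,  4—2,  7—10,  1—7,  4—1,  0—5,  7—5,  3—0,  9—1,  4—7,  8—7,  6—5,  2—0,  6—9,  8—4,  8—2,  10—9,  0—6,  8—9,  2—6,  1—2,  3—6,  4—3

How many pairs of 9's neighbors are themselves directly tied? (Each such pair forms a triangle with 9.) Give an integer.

2

9's neighbors: 1, 5, 6, 8, and 10.
Neighbor pairs that are themselves tied: 9–5–6; 9–6–8. Each forms one triangle with 9, for 2 in total.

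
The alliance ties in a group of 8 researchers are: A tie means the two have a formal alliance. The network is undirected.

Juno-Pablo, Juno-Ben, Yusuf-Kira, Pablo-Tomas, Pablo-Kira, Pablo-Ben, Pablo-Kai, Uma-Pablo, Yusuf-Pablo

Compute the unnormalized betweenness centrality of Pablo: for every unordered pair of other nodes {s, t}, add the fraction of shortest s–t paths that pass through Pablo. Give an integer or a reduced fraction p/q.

Pairs whose geodesics pass through Pablo — Kai–Uma: 1; Kai–Yusuf: 1; Kai–Ben: 1; Kai–Juno: 1; Kai–Kira: 1; Kai–Tomas: 1; Uma–Yusuf: 1; Uma–Ben: 1; Uma–Juno: 1; Uma–Kira: 1; Uma–Tomas: 1; Yusuf–Ben: 1; Yusuf–Juno: 1; Yusuf–Tomas: 1 … (+5 more pairs).
All other pairs contribute 0.
Summing the contributions gives betweenness(Pablo) = 19.

19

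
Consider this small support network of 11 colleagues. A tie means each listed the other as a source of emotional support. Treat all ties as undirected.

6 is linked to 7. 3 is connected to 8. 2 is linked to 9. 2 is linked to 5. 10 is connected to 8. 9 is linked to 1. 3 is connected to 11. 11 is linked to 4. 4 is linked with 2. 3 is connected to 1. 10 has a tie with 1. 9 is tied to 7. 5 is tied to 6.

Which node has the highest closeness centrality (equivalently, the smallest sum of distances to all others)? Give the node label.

Farness (sum of distances to all others) for each node — 1:20, 2:21, 3:23, 4:24, 5:27, 6:29, 7:25, 8:30, 9:19, 10:27, 11:25.
The smallest farness is 19, for 9, so 9 has the highest closeness.

9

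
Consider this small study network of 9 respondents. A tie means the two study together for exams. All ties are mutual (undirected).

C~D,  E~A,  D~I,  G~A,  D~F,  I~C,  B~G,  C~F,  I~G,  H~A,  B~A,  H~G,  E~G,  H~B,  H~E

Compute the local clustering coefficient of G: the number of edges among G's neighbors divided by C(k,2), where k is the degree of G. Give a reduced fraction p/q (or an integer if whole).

1/2

G's neighbors: A, B, E, H, and I (k = 5).
Possible neighbor pairs: C(5,2) = 10. Edges among them: A–B, A–E, A–H, B–H, E–H → e = 5.
Clustering(G) = 5/10 = 1/2.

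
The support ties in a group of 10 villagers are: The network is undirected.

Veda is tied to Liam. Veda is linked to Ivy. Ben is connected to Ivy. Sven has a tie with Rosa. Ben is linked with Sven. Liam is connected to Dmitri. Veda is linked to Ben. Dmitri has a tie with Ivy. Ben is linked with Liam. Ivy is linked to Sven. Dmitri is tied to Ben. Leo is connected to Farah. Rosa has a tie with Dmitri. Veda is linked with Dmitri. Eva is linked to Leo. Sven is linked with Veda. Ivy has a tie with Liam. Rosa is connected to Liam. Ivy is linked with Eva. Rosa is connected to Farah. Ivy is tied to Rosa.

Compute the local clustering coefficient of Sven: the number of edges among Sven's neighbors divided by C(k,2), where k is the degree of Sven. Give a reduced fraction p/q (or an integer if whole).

Sven's neighbors: Ben, Ivy, Rosa, and Veda (k = 4).
Possible neighbor pairs: C(4,2) = 6. Edges among them: Ben–Ivy, Ben–Veda, Ivy–Rosa, Ivy–Veda → e = 4.
Clustering(Sven) = 4/6 = 2/3.

2/3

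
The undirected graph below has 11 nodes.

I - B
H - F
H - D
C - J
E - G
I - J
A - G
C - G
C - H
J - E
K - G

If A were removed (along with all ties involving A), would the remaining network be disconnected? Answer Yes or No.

Even without A, every remaining node can still reach every other (the residual graph is connected), so A is not a cut vertex.

No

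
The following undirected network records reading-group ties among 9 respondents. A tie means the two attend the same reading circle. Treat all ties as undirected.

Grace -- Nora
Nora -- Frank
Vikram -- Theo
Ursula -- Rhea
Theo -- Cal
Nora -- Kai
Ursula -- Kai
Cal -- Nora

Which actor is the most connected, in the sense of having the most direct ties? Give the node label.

Degrees — Cal:2, Frank:1, Grace:1, Kai:2, Nora:4, Rhea:1, Theo:2, Ursula:2, Vikram:1.
The maximum is 4, attained only by Nora.

Nora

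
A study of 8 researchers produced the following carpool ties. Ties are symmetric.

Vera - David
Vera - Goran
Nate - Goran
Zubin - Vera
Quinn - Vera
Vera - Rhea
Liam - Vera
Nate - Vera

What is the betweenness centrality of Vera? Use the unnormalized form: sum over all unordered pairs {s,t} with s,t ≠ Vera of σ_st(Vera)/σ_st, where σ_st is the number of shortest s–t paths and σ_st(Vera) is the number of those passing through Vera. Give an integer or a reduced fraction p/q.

Pairs whose geodesics pass through Vera — David–Liam: 1; David–Goran: 1; David–Zubin: 1; David–Rhea: 1; David–Quinn: 1; David–Nate: 1; Liam–Goran: 1; Liam–Zubin: 1; Liam–Rhea: 1; Liam–Quinn: 1; Liam–Nate: 1; Goran–Zubin: 1; Goran–Rhea: 1; Goran–Quinn: 1 … (+6 more pairs).
All other pairs contribute 0.
Summing the contributions gives betweenness(Vera) = 20.

20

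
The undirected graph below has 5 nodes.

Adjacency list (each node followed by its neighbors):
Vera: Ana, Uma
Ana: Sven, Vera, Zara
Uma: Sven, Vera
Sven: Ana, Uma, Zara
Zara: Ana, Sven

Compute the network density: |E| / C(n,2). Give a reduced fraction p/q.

There are 6 edges and 5 nodes, so the maximum possible is C(5,2) = 10.
Density = 6/10 = 3/5.

3/5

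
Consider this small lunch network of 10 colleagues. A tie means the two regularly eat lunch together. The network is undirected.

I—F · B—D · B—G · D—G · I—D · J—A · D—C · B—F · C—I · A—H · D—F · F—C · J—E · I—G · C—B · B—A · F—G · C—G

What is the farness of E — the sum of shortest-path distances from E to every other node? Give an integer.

30

Distances from E: A:2, B:3, C:4, D:4, F:4, G:4, H:3, I:5, J:1.
Sum = 2 + 3 + 4 + 4 + 4 + 4 + 3 + 5 + 1 = 30.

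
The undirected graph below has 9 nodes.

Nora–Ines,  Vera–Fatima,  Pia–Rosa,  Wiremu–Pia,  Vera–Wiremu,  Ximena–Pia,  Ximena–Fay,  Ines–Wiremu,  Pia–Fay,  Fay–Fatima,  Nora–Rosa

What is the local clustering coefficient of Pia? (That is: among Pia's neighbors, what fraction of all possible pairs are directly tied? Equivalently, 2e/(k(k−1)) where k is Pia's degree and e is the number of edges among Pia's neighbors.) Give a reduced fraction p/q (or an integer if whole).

1/6

Pia's neighbors: Fay, Rosa, Wiremu, and Ximena (k = 4).
Possible neighbor pairs: C(4,2) = 6. Edges among them: Fay–Ximena → e = 1.
Clustering(Pia) = 1/6.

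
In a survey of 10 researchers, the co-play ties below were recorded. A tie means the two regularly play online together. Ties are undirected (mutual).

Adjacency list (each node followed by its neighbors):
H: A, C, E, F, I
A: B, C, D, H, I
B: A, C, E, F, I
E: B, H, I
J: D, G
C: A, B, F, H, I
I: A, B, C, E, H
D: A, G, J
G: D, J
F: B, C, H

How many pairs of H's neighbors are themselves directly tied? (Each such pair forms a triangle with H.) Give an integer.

H's neighbors: A, C, E, F, and I.
Neighbor pairs that are themselves tied: H–A–C; H–A–I; H–C–F; H–C–I; H–E–I. Each forms one triangle with H, for 5 in total.

5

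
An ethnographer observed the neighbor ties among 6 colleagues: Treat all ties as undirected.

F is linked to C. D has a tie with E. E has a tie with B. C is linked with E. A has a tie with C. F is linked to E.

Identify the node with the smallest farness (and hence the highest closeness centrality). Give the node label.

Farness (sum of distances to all others) for each node — A:11, B:10, C:7, D:10, E:6, F:8.
The smallest farness is 6, for E, so E has the highest closeness.

E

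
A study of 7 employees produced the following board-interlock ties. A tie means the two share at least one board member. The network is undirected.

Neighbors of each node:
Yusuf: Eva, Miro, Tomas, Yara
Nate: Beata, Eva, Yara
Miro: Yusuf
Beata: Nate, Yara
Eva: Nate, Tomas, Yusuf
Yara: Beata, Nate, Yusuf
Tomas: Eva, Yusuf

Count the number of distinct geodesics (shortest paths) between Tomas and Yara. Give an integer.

The shortest distance is 2, and the only length-2 path is Tomas–Yusuf–Yara. So there is exactly 1 shortest path.

1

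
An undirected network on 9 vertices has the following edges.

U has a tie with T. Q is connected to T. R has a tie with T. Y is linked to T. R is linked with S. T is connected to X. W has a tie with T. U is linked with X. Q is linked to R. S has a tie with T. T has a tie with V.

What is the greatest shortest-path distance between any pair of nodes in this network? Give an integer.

2

Eccentricity of each node (its greatest distance to any other): Q:2, R:2, S:2, T:1, U:2, V:2, W:2, X:2, Y:2.
The maximum eccentricity is 2, realized for instance by the pair S–V via S – T – V. So the diameter is 2.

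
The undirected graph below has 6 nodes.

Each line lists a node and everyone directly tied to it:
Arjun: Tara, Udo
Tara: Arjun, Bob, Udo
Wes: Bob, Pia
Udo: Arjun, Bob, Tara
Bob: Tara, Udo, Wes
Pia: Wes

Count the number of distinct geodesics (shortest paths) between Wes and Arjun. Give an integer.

2

The shortest distance is 3. The length-3 paths are: Wes–Bob–Tara–Arjun; Wes–Bob–Udo–Arjun.
That gives 2 distinct shortest paths.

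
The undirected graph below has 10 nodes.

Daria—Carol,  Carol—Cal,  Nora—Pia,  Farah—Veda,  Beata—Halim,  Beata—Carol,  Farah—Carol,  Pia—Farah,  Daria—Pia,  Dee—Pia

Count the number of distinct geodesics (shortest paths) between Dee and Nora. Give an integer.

1

The shortest distance is 2, and the only length-2 path is Dee–Pia–Nora. So there is exactly 1 shortest path.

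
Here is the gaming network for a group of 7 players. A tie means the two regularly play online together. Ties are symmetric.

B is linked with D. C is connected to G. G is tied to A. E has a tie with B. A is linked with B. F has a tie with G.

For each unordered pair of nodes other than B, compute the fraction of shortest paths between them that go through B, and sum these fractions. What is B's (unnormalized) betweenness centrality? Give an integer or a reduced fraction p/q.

Pairs whose geodesics pass through B — F–D: 1; F–E: 1; A–D: 1; A–E: 1; D–E: 1; D–C: 1; D–G: 1; E–C: 1; E–G: 1.
All other pairs contribute 0.
Summing the contributions gives betweenness(B) = 9.

9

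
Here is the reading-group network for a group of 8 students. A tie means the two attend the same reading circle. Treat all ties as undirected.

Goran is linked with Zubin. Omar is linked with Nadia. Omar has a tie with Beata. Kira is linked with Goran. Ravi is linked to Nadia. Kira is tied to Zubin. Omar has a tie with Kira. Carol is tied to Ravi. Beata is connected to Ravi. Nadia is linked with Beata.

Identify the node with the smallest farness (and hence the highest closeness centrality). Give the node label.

Farness (sum of distances to all others) for each node — Beata:13, Carol:22, Goran:19, Kira:14, Nadia:13, Omar:12, Ravi:16, Zubin:19.
The smallest farness is 12, for Omar, so Omar has the highest closeness.

Omar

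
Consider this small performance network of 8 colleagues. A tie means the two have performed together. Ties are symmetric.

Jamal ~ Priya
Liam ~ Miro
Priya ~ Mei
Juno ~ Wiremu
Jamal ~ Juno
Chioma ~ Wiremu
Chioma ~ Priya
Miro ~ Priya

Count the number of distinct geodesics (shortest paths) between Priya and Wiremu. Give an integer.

The shortest distance is 2, and the only length-2 path is Priya–Chioma–Wiremu. So there is exactly 1 shortest path.

1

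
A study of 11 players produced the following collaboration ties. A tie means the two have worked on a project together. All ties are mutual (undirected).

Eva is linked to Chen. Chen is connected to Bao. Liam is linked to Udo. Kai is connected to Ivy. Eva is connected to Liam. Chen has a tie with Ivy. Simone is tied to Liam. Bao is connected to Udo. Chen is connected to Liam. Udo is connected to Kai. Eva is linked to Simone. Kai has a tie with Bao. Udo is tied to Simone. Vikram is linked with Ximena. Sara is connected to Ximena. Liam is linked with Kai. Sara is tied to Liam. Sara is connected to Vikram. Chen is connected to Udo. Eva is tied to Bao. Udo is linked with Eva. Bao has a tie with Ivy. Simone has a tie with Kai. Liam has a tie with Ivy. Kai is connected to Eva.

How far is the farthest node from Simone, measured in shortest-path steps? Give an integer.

3

Distances from Simone: Bao:2, Chen:2, Eva:1, Ivy:2, Kai:1, Liam:1, Sara:2, Udo:1, Vikram:3, Ximena:3.
The largest is 3 (to Vikram and Ximena), so the eccentricity of Simone is 3.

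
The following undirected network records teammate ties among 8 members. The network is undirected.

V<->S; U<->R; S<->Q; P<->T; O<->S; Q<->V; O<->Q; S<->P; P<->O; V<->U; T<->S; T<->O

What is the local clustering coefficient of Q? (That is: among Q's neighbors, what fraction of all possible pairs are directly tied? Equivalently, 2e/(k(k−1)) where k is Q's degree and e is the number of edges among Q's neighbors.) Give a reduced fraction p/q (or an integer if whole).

2/3

Q's neighbors: O, S, and V (k = 3).
Possible neighbor pairs: C(3,2) = 3. Edges among them: O–S, S–V → e = 2.
Clustering(Q) = 2/3.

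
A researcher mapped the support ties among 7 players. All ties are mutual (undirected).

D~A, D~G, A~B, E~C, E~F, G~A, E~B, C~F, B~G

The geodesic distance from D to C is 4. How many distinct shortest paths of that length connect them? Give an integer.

The shortest distance is 4. The length-4 paths are: D–A–B–E–C; D–G–B–E–C.
That gives 2 distinct shortest paths.

2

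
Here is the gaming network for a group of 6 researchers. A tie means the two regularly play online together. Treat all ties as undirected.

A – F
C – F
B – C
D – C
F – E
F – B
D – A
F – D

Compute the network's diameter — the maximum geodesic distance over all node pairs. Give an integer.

2

Eccentricity of each node (its greatest distance to any other): A:2, B:2, C:2, D:2, E:2, F:1.
The maximum eccentricity is 2, realized for instance by the pair C–E via C – F – E. So the diameter is 2.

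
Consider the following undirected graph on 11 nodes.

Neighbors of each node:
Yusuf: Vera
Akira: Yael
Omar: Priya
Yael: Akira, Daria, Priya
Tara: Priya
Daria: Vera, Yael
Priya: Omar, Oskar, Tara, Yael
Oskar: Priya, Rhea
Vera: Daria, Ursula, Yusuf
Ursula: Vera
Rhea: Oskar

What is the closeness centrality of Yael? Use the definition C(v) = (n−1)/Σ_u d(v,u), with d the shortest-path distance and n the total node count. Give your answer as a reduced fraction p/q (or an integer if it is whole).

1/2

Distances from Yael: Akira:1, Daria:1, Omar:2, Oskar:2, Priya:1, Rhea:3, Tara:2, Ursula:3, Vera:2, Yusuf:3. Sum = 20.
n = 11, so closeness = 10/20 = 1/2.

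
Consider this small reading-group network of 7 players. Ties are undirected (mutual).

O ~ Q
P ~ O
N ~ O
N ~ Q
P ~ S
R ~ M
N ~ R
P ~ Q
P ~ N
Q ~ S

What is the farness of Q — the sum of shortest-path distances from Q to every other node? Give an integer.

Distances from Q: M:3, N:1, O:1, P:1, R:2, S:1.
Sum = 3 + 1 + 1 + 1 + 2 + 1 = 9.

9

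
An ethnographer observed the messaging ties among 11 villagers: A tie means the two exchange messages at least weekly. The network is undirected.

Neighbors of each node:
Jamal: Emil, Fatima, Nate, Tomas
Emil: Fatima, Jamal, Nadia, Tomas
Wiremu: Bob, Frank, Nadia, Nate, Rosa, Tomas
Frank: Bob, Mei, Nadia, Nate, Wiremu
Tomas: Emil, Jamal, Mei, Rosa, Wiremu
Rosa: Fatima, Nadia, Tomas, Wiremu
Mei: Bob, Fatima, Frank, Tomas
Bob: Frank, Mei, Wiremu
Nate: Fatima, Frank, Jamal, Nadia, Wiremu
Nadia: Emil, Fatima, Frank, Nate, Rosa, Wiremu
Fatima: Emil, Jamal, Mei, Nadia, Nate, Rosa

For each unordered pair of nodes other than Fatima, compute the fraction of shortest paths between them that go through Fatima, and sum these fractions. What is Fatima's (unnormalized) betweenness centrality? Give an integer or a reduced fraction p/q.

Pairs whose geodesics pass through Fatima — Rosa–Mei: 1/2; Rosa–Emil: 1/3; Rosa–Jamal: 1/2; Rosa–Nate: 1/3; Bob–Emil: 1/5; Bob–Jamal: 1/5; Mei–Emil: 1/2; Mei–Jamal: 1/2; Mei–Nate: 1/2; Mei–Nadia: 1/2; Emil–Nate: 1/3; Jamal–Nadia: 1/3.
All other pairs contribute 0.
Summing the contributions gives betweenness(Fatima) = 71/15.

71/15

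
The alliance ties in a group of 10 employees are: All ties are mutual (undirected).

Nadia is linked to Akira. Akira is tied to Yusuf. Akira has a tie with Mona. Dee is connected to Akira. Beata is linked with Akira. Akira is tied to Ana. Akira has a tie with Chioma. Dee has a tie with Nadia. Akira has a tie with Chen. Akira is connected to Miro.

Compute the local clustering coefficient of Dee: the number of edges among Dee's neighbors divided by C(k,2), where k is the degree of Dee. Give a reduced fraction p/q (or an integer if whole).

Dee's neighbors: Akira and Nadia (k = 2).
Possible neighbor pairs: C(2,2) = 1. Edges among them: Akira–Nadia → e = 1.
Clustering(Dee) = 1/1.

1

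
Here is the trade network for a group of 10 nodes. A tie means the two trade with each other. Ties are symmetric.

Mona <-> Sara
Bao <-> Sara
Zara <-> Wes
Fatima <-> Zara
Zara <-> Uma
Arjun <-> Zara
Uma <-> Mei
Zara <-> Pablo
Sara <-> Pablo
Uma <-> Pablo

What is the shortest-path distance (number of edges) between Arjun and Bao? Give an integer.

One shortest route is Arjun – Zara – Pablo – Sara – Bao, which uses 4 edges, and at distance 3 from Arjun we only reach {Mei, Sara}, which does not include Bao. So d(Arjun,Bao) = 4.

4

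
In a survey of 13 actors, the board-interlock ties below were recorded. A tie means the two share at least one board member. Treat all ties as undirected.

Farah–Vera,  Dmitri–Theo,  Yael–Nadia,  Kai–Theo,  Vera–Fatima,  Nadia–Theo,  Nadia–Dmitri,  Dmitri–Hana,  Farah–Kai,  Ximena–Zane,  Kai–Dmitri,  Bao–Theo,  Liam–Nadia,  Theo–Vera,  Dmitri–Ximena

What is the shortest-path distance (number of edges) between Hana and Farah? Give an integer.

3

One shortest route is Hana – Dmitri – Kai – Farah, which uses 3 edges, and at distance 2 from Hana we only reach {Kai, Nadia, Theo, Ximena}, which does not include Farah. So d(Hana,Farah) = 3.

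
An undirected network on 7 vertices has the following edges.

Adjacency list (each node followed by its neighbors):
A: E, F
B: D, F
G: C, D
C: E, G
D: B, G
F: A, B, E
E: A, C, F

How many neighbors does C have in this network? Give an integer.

C is directly tied to E and G. That is 2 neighbors, so the degree of C is 2.

2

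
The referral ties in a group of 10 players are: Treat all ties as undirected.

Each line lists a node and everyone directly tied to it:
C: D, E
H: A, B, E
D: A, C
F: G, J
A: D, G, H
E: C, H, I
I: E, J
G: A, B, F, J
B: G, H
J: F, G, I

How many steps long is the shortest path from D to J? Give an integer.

3

One shortest route is D – A – G – J, which uses 3 edges, and at distance 2 from D we only reach {E, G, H}, which does not include J. So d(D,J) = 3.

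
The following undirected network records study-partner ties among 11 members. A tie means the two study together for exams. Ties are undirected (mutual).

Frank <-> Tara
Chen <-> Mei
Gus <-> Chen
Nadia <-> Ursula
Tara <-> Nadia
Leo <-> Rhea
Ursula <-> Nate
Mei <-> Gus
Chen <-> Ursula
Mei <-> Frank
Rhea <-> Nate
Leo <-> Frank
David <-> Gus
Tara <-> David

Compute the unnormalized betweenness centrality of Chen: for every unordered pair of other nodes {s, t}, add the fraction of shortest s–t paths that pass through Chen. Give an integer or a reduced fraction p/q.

Pairs whose geodesics pass through Chen — Nadia–Gus: 1/2; Nadia–Mei: 1/2; David–Nate: 1/2; David–Ursula: 1/2; Gus–Rhea: 1/2; Gus–Nate: 1; Gus–Ursula: 1; Mei–Nate: 1; Mei–Ursula: 1; Frank–Ursula: 1/2.
All other pairs contribute 0.
Summing the contributions gives betweenness(Chen) = 7.

7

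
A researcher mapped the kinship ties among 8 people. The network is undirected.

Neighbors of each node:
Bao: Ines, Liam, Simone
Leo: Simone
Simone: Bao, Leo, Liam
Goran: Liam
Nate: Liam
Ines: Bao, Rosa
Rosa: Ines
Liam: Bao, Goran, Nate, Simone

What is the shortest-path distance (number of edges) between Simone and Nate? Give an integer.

One shortest route is Simone – Liam – Nate, which uses 2 edges, and Simone and Nate are not directly tied, so nothing shorter exists. So d(Simone,Nate) = 2.

2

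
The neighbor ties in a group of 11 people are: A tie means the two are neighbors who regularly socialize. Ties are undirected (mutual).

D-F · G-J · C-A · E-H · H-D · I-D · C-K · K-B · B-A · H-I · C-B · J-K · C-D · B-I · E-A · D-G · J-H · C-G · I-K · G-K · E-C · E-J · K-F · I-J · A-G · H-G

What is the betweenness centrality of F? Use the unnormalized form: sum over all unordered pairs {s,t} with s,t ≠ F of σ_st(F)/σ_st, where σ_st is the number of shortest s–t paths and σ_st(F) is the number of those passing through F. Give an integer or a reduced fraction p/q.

Pairs whose geodesics pass through F — K–D: 1/4.
All other pairs contribute 0.
Summing the contributions gives betweenness(F) = 1/4.

1/4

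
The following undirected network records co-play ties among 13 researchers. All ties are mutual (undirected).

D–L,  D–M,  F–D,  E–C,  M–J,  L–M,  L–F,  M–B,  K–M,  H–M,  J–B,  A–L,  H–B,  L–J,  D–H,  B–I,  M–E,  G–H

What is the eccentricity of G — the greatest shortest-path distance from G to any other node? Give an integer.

Distances from G: A:4, B:2, C:4, D:2, E:3, F:3, H:1, I:3, J:3, K:3, L:3, M:2.
The largest is 4 (to A and C), so the eccentricity of G is 4.

4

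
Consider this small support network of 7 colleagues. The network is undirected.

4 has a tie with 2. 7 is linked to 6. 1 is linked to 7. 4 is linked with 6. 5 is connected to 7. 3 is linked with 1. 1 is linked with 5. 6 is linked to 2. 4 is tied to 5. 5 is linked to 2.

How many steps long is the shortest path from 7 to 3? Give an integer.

One shortest route is 7 – 1 – 3, which uses 2 edges, and 7 and 3 are not directly tied, so nothing shorter exists. So d(7,3) = 2.

2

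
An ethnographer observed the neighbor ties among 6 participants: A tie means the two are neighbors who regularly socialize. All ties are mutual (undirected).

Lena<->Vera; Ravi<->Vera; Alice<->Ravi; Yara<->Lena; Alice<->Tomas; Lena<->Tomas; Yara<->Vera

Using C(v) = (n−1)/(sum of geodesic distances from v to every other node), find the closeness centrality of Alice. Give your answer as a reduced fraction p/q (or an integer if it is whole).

Distances from Alice: Lena:2, Ravi:1, Tomas:1, Vera:2, Yara:3. Sum = 9.
n = 6, so closeness = 5/9.

5/9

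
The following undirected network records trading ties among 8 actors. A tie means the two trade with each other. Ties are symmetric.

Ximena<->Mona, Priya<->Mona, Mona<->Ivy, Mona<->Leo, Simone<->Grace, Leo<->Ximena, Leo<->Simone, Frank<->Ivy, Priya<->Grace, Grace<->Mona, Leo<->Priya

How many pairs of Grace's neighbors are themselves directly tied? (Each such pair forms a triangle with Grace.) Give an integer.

1

Grace's neighbors: Mona, Priya, and Simone.
Neighbor pairs that are themselves tied: Grace–Mona–Priya. Each forms one triangle with Grace, for 1 in total.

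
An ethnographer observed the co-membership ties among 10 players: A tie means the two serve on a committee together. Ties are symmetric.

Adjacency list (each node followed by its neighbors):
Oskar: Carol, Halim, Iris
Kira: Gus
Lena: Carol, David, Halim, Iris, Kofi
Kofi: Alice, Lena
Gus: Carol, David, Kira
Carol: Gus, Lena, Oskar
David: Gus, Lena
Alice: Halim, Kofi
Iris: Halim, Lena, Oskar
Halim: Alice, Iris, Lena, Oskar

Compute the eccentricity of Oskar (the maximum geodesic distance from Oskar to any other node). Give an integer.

3

Distances from Oskar: Alice:2, Carol:1, David:3, Gus:2, Halim:1, Iris:1, Kira:3, Kofi:3, Lena:2.
The largest is 3 (to David, Kofi, and Kira), so the eccentricity of Oskar is 3.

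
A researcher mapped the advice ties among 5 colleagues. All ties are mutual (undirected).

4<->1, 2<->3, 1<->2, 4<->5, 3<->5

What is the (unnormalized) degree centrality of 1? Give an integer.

1 is directly tied to 2 and 4. That is 2 neighbors, so the degree of 1 is 2.

2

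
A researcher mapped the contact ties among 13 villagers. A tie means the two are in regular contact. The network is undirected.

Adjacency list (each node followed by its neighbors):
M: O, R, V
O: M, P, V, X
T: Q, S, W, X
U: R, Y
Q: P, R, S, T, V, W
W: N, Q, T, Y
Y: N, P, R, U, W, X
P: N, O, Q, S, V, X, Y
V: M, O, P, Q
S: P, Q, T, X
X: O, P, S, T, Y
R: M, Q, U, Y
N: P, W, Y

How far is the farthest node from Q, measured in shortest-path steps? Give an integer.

Distances from Q: M:2, N:2, O:2, P:1, R:1, S:1, T:1, U:2, V:1, W:1, X:2, Y:2.
The largest is 2 (to U, Y, M, O, N, and X), so the eccentricity of Q is 2.

2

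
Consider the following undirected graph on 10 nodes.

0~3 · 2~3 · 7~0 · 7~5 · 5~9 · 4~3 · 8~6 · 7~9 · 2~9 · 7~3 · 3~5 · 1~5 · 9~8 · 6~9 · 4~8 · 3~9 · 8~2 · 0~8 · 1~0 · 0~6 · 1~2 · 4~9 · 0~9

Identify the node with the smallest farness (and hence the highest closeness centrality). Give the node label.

9

Farness (sum of distances to all others) for each node — 0:12, 1:16, 2:14, 3:12, 4:16, 5:14, 6:15, 7:14, 8:13, 9:10.
The smallest farness is 10, for 9, so 9 has the highest closeness.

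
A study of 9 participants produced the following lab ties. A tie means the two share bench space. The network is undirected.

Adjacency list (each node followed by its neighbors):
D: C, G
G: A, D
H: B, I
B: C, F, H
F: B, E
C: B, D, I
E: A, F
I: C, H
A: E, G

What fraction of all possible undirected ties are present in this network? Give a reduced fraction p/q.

5/18

There are 10 edges and 9 nodes, so the maximum possible is C(9,2) = 36.
Density = 10/36 = 5/18.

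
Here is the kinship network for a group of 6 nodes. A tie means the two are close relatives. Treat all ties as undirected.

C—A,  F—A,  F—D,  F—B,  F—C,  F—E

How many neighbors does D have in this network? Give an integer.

D is directly tied to F. That is 1 neighbor, so the degree of D is 1.

1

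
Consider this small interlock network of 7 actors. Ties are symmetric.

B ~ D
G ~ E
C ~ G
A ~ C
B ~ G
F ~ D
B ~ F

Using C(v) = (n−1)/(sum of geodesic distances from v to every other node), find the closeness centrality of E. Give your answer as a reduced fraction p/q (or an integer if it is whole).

Distances from E: A:3, B:2, C:2, D:3, F:3, G:1. Sum = 14.
n = 7, so closeness = 6/14 = 3/7.

3/7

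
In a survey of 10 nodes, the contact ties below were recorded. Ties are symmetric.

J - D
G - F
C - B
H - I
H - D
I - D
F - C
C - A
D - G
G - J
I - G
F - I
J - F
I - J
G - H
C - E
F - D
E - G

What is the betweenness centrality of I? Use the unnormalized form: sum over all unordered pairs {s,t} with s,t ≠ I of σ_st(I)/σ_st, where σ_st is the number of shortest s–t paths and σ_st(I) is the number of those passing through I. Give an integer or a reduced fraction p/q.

Pairs whose geodesics pass through I — F–H: 1/3; J–H: 1/3; H–B: 1/4; H–C: 1/4; H–A: 1/4.
All other pairs contribute 0.
Summing the contributions gives betweenness(I) = 17/12.

17/12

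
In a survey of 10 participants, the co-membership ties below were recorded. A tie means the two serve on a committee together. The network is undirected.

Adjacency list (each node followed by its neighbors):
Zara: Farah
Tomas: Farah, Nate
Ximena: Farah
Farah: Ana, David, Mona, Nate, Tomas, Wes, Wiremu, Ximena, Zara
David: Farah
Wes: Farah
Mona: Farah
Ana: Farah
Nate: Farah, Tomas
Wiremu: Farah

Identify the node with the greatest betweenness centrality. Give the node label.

Farah

Unnormalized betweenness of each node: Ana:0, David:0, Farah:35, Mona:0, Nate:0, Tomas:0, Wes:0, Wiremu:0, Ximena:0, Zara:0.
Farah has the largest value, 35, making it the main broker — the node through which the most shortest paths run.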